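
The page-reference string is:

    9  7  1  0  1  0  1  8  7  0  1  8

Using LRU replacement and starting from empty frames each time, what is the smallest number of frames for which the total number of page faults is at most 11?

2

f=1: 12 faults
f=2: 9 faults
f=3: 9 faults
f=4: 5 faults
f=5: 5 faults
Smallest f with faults ≤ 11 is 2.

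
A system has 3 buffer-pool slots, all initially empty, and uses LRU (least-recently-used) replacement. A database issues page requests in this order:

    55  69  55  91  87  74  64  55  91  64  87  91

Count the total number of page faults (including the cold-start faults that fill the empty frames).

55 -> fault, frames (55)
69 -> fault, frames (55 69)
55 -> hit
91 -> fault, frames (69 55 91)
87 -> fault, evict 69, frames (55 91 87)
74 -> fault, evict 55, frames (91 87 74)
64 -> fault, evict 91, frames (87 74 64)
55 -> fault, evict 87, frames (74 64 55)
91 -> fault, evict 74, frames (64 55 91)
64 -> hit
87 -> fault, evict 55, frames (91 64 87)
91 -> hit
Page faults: 9.

9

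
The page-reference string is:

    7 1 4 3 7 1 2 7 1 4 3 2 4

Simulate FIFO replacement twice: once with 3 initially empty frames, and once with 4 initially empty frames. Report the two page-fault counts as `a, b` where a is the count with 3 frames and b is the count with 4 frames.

9, 10

3 frames: F F F F F F F . . F F . . → 9 faults.
4 frames: F F F F . . F F F F F F . → 10 faults.
10 > 9: adding a frame increased faults — Belady's anomaly.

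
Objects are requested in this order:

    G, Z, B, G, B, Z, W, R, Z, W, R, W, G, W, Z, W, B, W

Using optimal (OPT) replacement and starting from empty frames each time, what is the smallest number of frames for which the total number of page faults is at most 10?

2

f=1: 18 faults
f=2: 10 faults
f=3: 7 faults
f=4: 6 faults
f=5: 5 faults
Smallest f with faults ≤ 10 is 2.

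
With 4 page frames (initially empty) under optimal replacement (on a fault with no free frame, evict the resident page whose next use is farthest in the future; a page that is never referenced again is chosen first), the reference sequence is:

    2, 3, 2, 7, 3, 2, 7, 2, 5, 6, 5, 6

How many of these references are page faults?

5

2 -> miss, frames (2)
3 -> miss, frames (2 3)
2 -> hit
7 -> miss, frames (2 3 7)
3 -> hit
2 -> hit
7 -> hit
2 -> hit
5 -> miss, frames (2 3 7 5)
6 -> miss, evict 7, frames (2 3 5 6)
5 -> hit
6 -> hit
Page faults: 5.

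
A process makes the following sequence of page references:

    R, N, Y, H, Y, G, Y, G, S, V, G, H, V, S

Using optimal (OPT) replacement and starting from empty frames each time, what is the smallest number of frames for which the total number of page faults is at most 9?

f=1: 14 faults
f=2: 9 faults
f=3: 8 faults
f=4: 7 faults
f=5: 7 faults
f=6: 7 faults
f=7: 7 faults
Smallest f with faults ≤ 9 is 2.

2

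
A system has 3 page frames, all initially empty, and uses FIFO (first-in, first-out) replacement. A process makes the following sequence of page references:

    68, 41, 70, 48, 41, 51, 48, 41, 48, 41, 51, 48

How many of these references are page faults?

6

68: fault, frames (68)
41: fault, frames (68 41)
70: fault, frames (68 41 70)
48: fault, evict 68, frames (41 70 48)
41: hit
51: fault, evict 41, frames (70 48 51)
48: hit
41: fault, evict 70, frames (48 51 41)
48: hit
41: hit
51: hit
48: hit
Page faults: 6.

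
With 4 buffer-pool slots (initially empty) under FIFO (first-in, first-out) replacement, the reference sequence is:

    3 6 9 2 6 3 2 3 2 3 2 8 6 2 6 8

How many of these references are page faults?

5

3 → fault, frames {3}
6 → fault, frames {3,6}
9 → fault, frames {3,6,9}
2 → fault, frames {3,6,9,2}
6 → hit
3 → hit
2 → hit
3 → hit
2 → hit
3 → hit
2 → hit
8 → fault, evict 3, frames {6,9,2,8}
6 → hit
2 → hit
6 → hit
8 → hit
Page faults: 5.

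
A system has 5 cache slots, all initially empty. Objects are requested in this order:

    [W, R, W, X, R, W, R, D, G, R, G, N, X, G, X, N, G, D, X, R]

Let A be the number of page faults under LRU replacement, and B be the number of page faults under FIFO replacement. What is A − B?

Under LRU: F F . F . . . F F . . F F . . . . . . . → 7 faults.
Under FIFO: F F . F . . . F F . . F . . . . . . . . → 6 faults.
A − B = 7 − 6 = 1.

1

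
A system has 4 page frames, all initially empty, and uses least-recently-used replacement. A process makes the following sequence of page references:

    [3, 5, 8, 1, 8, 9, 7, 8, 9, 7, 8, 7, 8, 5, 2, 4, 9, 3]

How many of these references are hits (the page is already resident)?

3: miss, frames (3)
5: miss, frames (3 5)
8: miss, frames (3 5 8)
1: miss, frames (3 5 8 1)
8: hit
9: miss, evict 3, frames (5 1 8 9)
7: miss, evict 5, frames (1 8 9 7)
8: hit
9: hit
7: hit
8: hit
7: hit
8: hit
5: miss, evict 1, frames (9 7 8 5)
2: miss, evict 9, frames (7 8 5 2)
4: miss, evict 7, frames (8 5 2 4)
9: miss, evict 8, frames (5 2 4 9)
3: miss, evict 5, frames (2 4 9 3)
Hits: 7.

7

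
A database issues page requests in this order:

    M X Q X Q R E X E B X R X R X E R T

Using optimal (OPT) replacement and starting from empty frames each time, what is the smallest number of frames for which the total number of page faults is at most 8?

3

f=1: 18 faults
f=2: 9 faults
f=3: 8 faults
f=4: 7 faults
f=5: 7 faults
f=6: 7 faults
f=7: 7 faults
Smallest f with faults ≤ 8 is 3.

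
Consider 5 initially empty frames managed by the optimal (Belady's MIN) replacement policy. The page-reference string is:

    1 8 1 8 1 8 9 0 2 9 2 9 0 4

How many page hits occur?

8

1 → miss, frames {1}
8 → miss, frames {1,8}
1 → hit
8 → hit
1 → hit
8 → hit
9 → miss, frames {1,8,9}
0 → miss, frames {1,8,9,0}
2 → miss, frames {1,8,9,0,2}
9 → hit
2 → hit
9 → hit
0 → hit
4 → miss, evict 2, frames {1,8,9,0,4}
Hits: 8.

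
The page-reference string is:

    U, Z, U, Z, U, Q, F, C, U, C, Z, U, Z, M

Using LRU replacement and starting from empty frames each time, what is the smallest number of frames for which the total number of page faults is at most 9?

f=1: 14 faults
f=2: 9 faults
f=3: 8 faults
f=4: 7 faults
f=5: 6 faults
f=6: 6 faults
Smallest f with faults ≤ 9 is 2.

2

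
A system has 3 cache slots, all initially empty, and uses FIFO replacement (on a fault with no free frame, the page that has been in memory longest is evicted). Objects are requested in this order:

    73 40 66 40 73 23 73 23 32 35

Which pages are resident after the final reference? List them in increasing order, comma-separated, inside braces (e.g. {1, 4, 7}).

73 -> fault, frames (73)
40 -> fault, frames (73 40)
66 -> fault, frames (73 40 66)
40 -> hit
73 -> hit
23 -> fault, evict 73, frames (40 66 23)
73 -> fault, evict 40, frames (66 23 73)
23 -> hit
32 -> fault, evict 66, frames (23 73 32)
35 -> fault, evict 23, frames (73 32 35)

{32, 35, 73}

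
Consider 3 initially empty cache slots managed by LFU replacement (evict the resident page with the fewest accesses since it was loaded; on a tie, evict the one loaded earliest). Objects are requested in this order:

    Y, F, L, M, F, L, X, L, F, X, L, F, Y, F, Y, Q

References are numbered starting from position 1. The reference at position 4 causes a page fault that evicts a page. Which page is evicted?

Y

pos 1: Y: fault, frames {Y}
pos 2: F: fault, frames {Y,F}
pos 3: L: fault, frames {Y,F,L}
pos 4: M: fault, evict Y, frames {F,L,M}
At position 4, page Y is evicted.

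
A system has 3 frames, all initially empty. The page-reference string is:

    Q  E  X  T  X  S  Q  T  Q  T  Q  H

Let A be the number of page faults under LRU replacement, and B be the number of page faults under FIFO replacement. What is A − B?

Under LRU: F F F F . F F F . . . F → 8 faults.
Under FIFO: F F F F . F F . . . . F → 7 faults.
A − B = 8 − 7 = 1.

1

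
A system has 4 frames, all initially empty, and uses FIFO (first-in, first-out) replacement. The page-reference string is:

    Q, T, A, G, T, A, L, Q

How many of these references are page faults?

6

Q: miss, frames {Q}
T: miss, frames {Q,T}
A: miss, frames {Q,T,A}
G: miss, frames {Q,T,A,G}
T: hit
A: hit
L: miss, evict Q, frames {T,A,G,L}
Q: miss, evict T, frames {A,G,L,Q}
Page faults: 6.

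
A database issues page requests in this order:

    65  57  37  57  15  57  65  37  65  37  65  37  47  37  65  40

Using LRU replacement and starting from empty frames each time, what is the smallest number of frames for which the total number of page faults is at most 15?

2

f=1: 16 faults
f=2: 9 faults
f=3: 8 faults
f=4: 6 faults
f=5: 6 faults
f=6: 6 faults
Smallest f with faults ≤ 15 is 2.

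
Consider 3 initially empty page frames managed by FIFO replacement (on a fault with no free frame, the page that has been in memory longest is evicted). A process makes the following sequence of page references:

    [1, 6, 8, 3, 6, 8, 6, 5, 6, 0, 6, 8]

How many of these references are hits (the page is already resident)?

4

1: miss, frames [1]
6: miss, frames [1, 6]
8: miss, frames [1, 6, 8]
3: miss, evict 1, frames [6, 8, 3]
6: hit
8: hit
6: hit
5: miss, evict 6, frames [8, 3, 5]
6: miss, evict 8, frames [3, 5, 6]
0: miss, evict 3, frames [5, 6, 0]
6: hit
8: miss, evict 5, frames [6, 0, 8]
Hits: 4.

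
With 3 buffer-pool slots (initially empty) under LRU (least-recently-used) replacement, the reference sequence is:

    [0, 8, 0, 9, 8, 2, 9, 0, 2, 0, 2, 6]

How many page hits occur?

0 -> miss, frames (0)
8 -> miss, frames (0 8)
0 -> hit
9 -> miss, frames (8 0 9)
8 -> hit
2 -> miss, evict 0, frames (9 8 2)
9 -> hit
0 -> miss, evict 8, frames (2 9 0)
2 -> hit
0 -> hit
2 -> hit
6 -> miss, evict 9, frames (0 2 6)
Hits: 6.

6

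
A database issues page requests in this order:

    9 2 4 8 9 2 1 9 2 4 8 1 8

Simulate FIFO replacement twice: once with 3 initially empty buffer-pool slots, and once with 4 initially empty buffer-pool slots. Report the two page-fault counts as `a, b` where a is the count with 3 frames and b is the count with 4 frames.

3 frames: F F F F F F F . . F F . . → 9 faults.
4 frames: F F F F . . F F F F F F . → 10 faults.
10 > 9: adding a frame increased faults — Belady's anomaly.

9, 10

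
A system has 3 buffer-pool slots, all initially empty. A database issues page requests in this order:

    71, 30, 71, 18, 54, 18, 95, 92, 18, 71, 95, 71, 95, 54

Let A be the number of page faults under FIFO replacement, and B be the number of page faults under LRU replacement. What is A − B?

1

Under FIFO: F F . F F . F F F F F . . F → 10 faults.
Under LRU: F F . F F . F F . F F . . F → 9 faults.
A − B = 10 − 9 = 1.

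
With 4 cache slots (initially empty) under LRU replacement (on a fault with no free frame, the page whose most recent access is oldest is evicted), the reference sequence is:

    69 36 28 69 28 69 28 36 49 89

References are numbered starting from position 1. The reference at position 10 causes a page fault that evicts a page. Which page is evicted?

69

pos 1: 69 -> miss, frames (69)
pos 2: 36 -> miss, frames (69 36)
pos 3: 28 -> miss, frames (69 36 28)
pos 4: 69 -> hit
pos 5: 28 -> hit
pos 6: 69 -> hit
pos 7: 28 -> hit
pos 8: 36 -> hit
pos 9: 49 -> miss, frames (69 28 36 49)
pos 10: 89 -> miss, evict 69, frames (28 36 49 89)
At position 10, page 69 is evicted.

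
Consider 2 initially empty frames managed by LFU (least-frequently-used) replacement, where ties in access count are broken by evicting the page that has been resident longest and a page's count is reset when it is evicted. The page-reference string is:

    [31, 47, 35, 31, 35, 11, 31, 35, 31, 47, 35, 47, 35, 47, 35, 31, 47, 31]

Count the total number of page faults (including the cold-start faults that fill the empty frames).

10

31: fault, frames {31}
47: fault, frames {31,47}
35: fault, evict 31, frames {47,35}
31: fault, evict 47, frames {35,31}
35: hit
11: fault, evict 31, frames {35,11}
31: fault, evict 11, frames {35,31}
35: hit
31: hit
47: fault, evict 31, frames {35,47}
35: hit
47: hit
35: hit
47: hit
35: hit
31: fault, evict 47, frames {35,31}
47: fault, evict 31, frames {35,47}
31: fault, evict 47, frames {35,31}
Page faults: 10.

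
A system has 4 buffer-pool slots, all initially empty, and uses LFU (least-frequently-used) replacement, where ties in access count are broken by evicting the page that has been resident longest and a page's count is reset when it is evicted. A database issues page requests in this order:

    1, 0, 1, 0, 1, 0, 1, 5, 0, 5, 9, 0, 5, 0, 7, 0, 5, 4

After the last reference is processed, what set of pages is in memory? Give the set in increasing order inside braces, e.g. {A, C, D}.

{0, 1, 4, 5}

1: miss, frames {1}
0: miss, frames {1,0}
1: hit
0: hit
1: hit
0: hit
1: hit
5: miss, frames {1,0,5}
0: hit
5: hit
9: miss, frames {1,0,5,9}
0: hit
5: hit
0: hit
7: miss, evict 9, frames {1,0,5,7}
0: hit
5: hit
4: miss, evict 7, frames {1,0,5,4}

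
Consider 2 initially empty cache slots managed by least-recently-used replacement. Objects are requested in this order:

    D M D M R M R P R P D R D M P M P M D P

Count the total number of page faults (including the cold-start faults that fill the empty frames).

D → miss, frames {D}
M → miss, frames {D,M}
D → hit
M → hit
R → miss, evict D, frames {M,R}
M → hit
R → hit
P → miss, evict M, frames {R,P}
R → hit
P → hit
D → miss, evict R, frames {P,D}
R → miss, evict P, frames {D,R}
D → hit
M → miss, evict R, frames {D,M}
P → miss, evict D, frames {M,P}
M → hit
P → hit
M → hit
D → miss, evict P, frames {M,D}
P → miss, evict M, frames {D,P}
Page faults: 10.

10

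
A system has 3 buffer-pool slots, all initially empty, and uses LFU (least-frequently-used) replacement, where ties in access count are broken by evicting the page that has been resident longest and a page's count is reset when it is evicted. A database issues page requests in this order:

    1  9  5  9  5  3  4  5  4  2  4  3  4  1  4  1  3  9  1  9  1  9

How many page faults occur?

1: miss, frames {1}
9: miss, frames {1,9}
5: miss, frames {1,9,5}
9: hit
5: hit
3: miss, evict 1, frames {9,5,3}
4: miss, evict 3, frames {9,5,4}
5: hit
4: hit
2: miss, evict 9, frames {5,4,2}
4: hit
3: miss, evict 2, frames {5,4,3}
4: hit
1: miss, evict 3, frames {5,4,1}
4: hit
1: hit
3: miss, evict 1, frames {5,4,3}
9: miss, evict 3, frames {5,4,9}
1: miss, evict 9, frames {5,4,1}
9: miss, evict 1, frames {5,4,9}
1: miss, evict 9, frames {5,4,1}
9: miss, evict 1, frames {5,4,9}
Page faults: 14.

14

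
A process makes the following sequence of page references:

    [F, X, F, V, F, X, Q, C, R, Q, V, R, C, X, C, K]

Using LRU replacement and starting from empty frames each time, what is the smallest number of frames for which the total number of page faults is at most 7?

f=1: 16 faults
f=2: 13 faults
f=3: 10 faults
f=4: 9 faults
f=5: 8 faults
f=6: 7 faults
f=7: 7 faults
Smallest f with faults ≤ 7 is 6.

6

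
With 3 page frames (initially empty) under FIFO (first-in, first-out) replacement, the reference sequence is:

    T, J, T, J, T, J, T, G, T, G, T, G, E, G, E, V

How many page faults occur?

T → miss, frames (T)
J → miss, frames (T J)
T → hit
J → hit
T → hit
J → hit
T → hit
G → miss, frames (T J G)
T → hit
G → hit
T → hit
G → hit
E → miss, evict T, frames (J G E)
G → hit
E → hit
V → miss, evict J, frames (G E V)
Page faults: 5.

5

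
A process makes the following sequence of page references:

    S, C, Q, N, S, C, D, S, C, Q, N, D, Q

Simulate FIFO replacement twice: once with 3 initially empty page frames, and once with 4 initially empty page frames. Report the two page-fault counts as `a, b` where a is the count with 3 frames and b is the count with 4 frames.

3 frames: F F F F F F F . . F F . . → 9 faults.
4 frames: F F F F . . F F F F F F . → 10 faults.
10 > 9: adding a frame increased faults — Belady's anomaly.

9, 10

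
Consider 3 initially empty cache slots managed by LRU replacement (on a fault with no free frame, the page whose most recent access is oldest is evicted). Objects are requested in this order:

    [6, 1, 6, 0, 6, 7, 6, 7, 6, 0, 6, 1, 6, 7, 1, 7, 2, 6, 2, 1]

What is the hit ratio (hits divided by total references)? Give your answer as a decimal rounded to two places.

6 -> fault, frames (6)
1 -> fault, frames (6 1)
6 -> hit
0 -> fault, frames (1 6 0)
6 -> hit
7 -> fault, evict 1, frames (0 6 7)
6 -> hit
7 -> hit
6 -> hit
0 -> hit
6 -> hit
1 -> fault, evict 7, frames (0 6 1)
6 -> hit
7 -> fault, evict 0, frames (1 6 7)
1 -> hit
7 -> hit
2 -> fault, evict 6, frames (1 7 2)
6 -> fault, evict 1, frames (7 2 6)
2 -> hit
1 -> fault, evict 7, frames (6 2 1)
Hits: 11 of 20 references → 11/20 = 0.5500.

0.55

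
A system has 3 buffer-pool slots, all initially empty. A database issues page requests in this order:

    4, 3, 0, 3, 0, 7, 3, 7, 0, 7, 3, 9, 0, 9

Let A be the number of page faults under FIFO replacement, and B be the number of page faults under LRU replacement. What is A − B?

-1

Under FIFO: F F F . . F . . . . . F . . → 5 faults.
Under LRU: F F F . . F . . . . . F F . → 6 faults.
A − B = 5 − 6 = -1.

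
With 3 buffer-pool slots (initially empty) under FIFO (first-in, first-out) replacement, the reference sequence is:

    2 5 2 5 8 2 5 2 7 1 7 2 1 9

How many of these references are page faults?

7

2 → fault, frames {2}
5 → fault, frames {2,5}
2 → hit
5 → hit
8 → fault, frames {2,5,8}
2 → hit
5 → hit
2 → hit
7 → fault, evict 2, frames {5,8,7}
1 → fault, evict 5, frames {8,7,1}
7 → hit
2 → fault, evict 8, frames {7,1,2}
1 → hit
9 → fault, evict 7, frames {1,2,9}
Page faults: 7.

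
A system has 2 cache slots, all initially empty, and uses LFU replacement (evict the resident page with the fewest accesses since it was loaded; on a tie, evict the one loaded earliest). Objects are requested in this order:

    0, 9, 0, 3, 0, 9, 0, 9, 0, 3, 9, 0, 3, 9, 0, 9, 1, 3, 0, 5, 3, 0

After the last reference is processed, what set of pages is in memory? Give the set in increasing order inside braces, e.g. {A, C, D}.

{0, 3}

0 → fault, frames {0}
9 → fault, frames {0,9}
0 → hit
3 → fault, evict 9, frames {0,3}
0 → hit
9 → fault, evict 3, frames {0,9}
0 → hit
9 → hit
0 → hit
3 → fault, evict 9, frames {0,3}
9 → fault, evict 3, frames {0,9}
0 → hit
3 → fault, evict 9, frames {0,3}
9 → fault, evict 3, frames {0,9}
0 → hit
9 → hit
1 → fault, evict 9, frames {0,1}
3 → fault, evict 1, frames {0,3}
0 → hit
5 → fault, evict 3, frames {0,5}
3 → fault, evict 5, frames {0,3}
0 → hit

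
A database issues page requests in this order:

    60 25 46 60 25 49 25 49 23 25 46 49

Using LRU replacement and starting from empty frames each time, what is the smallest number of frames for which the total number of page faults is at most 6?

4

f=1: 12 faults
f=2: 10 faults
f=3: 7 faults
f=4: 6 faults
f=5: 5 faults
Smallest f with faults ≤ 6 is 4.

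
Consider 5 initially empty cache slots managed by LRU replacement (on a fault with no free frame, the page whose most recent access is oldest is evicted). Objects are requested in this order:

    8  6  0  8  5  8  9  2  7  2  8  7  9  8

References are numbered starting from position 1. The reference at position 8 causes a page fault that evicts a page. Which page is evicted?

6

pos 1: 8 -> miss, frames [8]
pos 2: 6 -> miss, frames [8, 6]
pos 3: 0 -> miss, frames [8, 6, 0]
pos 4: 8 -> hit
pos 5: 5 -> miss, frames [6, 0, 8, 5]
pos 6: 8 -> hit
pos 7: 9 -> miss, frames [6, 0, 5, 8, 9]
pos 8: 2 -> miss, evict 6, frames [0, 5, 8, 9, 2]
At position 8, page 6 is evicted.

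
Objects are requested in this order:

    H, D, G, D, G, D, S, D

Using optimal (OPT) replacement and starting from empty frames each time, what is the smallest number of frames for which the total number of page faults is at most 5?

2

f=1: 8 faults
f=2: 4 faults
f=3: 4 faults
f=4: 4 faults
Smallest f with faults ≤ 5 is 2.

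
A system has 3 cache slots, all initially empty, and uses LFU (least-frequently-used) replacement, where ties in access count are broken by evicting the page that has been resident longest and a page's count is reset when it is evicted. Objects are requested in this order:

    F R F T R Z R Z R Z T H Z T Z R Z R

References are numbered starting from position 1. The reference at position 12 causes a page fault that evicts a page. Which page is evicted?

T

pos 1: F -> fault, frames (F)
pos 2: R -> fault, frames (F R)
pos 3: F -> hit
pos 4: T -> fault, frames (F R T)
pos 5: R -> hit
pos 6: Z -> fault, evict T, frames (F R Z)
pos 7: R -> hit
pos 8: Z -> hit
pos 9: R -> hit
pos 10: Z -> hit
pos 11: T -> fault, evict F, frames (R Z T)
pos 12: H -> fault, evict T, frames (R Z H)
At position 12, page T is evicted.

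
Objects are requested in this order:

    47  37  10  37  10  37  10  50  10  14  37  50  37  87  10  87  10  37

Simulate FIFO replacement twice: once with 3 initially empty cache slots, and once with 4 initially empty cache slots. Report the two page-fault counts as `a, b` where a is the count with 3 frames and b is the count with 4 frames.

8, 7

3 frames: F F F . . . . F . F F . . F F . . . → 8 faults.
4 frames: F F F . . . . F . F . . . F . . . F → 7 faults.
7 < 8: adding a frame reduced faults, as is typical.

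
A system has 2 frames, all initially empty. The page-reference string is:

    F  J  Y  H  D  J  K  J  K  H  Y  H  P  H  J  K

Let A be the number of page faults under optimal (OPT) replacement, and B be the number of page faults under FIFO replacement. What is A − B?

-2

Under OPT: F F F F F . F . . F F . F . F F → 11 faults.
Under FIFO: F F F F F F F . . F F . F F F F → 13 faults.
A − B = 11 − 13 = -2.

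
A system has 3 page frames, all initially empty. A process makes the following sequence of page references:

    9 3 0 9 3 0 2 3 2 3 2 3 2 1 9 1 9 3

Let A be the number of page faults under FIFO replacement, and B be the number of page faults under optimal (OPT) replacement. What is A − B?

2

Under FIFO: F F F . . . F . . . . . . F F . . F → 7 faults.
Under OPT: F F F . . . F . . . . . . F . . . . → 5 faults.
A − B = 7 − 5 = 2.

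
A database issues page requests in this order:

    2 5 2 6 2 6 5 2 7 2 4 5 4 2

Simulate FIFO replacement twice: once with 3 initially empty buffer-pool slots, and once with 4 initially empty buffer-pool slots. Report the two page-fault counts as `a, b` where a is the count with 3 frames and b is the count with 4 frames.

7, 6

3 frames: F F . F . . . . F F F F . . → 7 faults.
4 frames: F F . F . . . . F . F . . F → 6 faults.
6 < 7: adding a frame reduced faults, as is typical.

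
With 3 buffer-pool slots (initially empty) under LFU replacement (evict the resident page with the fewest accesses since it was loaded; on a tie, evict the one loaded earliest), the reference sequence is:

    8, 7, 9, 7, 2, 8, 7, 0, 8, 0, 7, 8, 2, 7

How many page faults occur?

7

8 → miss, frames [8]
7 → miss, frames [8, 7]
9 → miss, frames [8, 7, 9]
7 → hit
2 → miss, evict 8, frames [7, 9, 2]
8 → miss, evict 9, frames [7, 2, 8]
7 → hit
0 → miss, evict 2, frames [7, 8, 0]
8 → hit
0 → hit
7 → hit
8 → hit
2 → miss, evict 0, frames [7, 8, 2]
7 → hit
Page faults: 7.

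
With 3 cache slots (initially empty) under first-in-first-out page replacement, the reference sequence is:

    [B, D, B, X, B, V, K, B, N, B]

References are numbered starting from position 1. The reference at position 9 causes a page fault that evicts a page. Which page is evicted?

pos 1: B → miss, frames {B}
pos 2: D → miss, frames {B,D}
pos 3: B → hit
pos 4: X → miss, frames {B,D,X}
pos 5: B → hit
pos 6: V → miss, evict B, frames {D,X,V}
pos 7: K → miss, evict D, frames {X,V,K}
pos 8: B → miss, evict X, frames {V,K,B}
pos 9: N → miss, evict V, frames {K,B,N}
At position 9, page V is evicted.

V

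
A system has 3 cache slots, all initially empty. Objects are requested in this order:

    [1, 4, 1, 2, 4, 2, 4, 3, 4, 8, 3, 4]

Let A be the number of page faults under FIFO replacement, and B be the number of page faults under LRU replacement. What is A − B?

1

Under FIFO: F F . F . . . F . F . F → 6 faults.
Under LRU: F F . F . . . F . F . . → 5 faults.
A − B = 6 − 5 = 1.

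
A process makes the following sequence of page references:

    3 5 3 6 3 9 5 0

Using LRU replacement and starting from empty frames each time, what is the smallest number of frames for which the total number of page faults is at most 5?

4

f=1: 8 faults
f=2: 6 faults
f=3: 6 faults
f=4: 5 faults
f=5: 5 faults
Smallest f with faults ≤ 5 is 4.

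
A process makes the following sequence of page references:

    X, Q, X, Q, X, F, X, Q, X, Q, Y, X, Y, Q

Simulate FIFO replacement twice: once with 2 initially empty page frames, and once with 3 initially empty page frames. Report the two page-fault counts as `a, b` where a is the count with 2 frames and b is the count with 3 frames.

8, 6

2 frames: F F . . . F F F . . F F . F → 8 faults.
3 frames: F F . . . F . . . . F F . F → 6 faults.
6 < 8: adding a frame reduced faults, as is typical.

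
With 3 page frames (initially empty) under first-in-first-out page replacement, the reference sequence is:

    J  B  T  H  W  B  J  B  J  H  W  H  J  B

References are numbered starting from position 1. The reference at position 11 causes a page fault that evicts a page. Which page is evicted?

pos 1: J: miss, frames (J)
pos 2: B: miss, frames (J B)
pos 3: T: miss, frames (J B T)
pos 4: H: miss, evict J, frames (B T H)
pos 5: W: miss, evict B, frames (T H W)
pos 6: B: miss, evict T, frames (H W B)
pos 7: J: miss, evict H, frames (W B J)
pos 8: B: hit
pos 9: J: hit
pos 10: H: miss, evict W, frames (B J H)
pos 11: W: miss, evict B, frames (J H W)
At position 11, page B is evicted.

B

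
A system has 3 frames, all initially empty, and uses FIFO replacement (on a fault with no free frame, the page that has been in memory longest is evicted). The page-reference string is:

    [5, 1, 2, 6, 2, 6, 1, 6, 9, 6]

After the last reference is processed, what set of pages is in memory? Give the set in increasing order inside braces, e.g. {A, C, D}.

5: miss, frames (5)
1: miss, frames (5 1)
2: miss, frames (5 1 2)
6: miss, evict 5, frames (1 2 6)
2: hit
6: hit
1: hit
6: hit
9: miss, evict 1, frames (2 6 9)
6: hit

{2, 6, 9}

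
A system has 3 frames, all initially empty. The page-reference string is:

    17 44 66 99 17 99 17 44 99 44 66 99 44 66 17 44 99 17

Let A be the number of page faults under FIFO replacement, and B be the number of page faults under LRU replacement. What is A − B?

1

Under FIFO: F F F F F . . F . . F F . . F F . . → 10 faults.
Under LRU: F F F F F . . F . . F . . . F . F . → 9 faults.
A − B = 10 − 9 = 1.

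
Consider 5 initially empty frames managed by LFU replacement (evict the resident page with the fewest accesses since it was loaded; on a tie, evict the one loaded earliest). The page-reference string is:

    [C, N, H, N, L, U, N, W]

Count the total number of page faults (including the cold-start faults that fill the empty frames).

C -> miss, frames (C)
N -> miss, frames (C N)
H -> miss, frames (C N H)
N -> hit
L -> miss, frames (C N H L)
U -> miss, frames (C N H L U)
N -> hit
W -> miss, evict C, frames (N H L U W)
Page faults: 6.

6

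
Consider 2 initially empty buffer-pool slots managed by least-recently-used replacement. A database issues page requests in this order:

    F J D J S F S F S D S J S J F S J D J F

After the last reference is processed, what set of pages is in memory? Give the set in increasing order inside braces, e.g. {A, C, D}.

{F, J}

F: fault, frames {F}
J: fault, frames {F,J}
D: fault, evict F, frames {J,D}
J: hit
S: fault, evict D, frames {J,S}
F: fault, evict J, frames {S,F}
S: hit
F: hit
S: hit
D: fault, evict F, frames {S,D}
S: hit
J: fault, evict D, frames {S,J}
S: hit
J: hit
F: fault, evict S, frames {J,F}
S: fault, evict J, frames {F,S}
J: fault, evict F, frames {S,J}
D: fault, evict S, frames {J,D}
J: hit
F: fault, evict D, frames {J,F}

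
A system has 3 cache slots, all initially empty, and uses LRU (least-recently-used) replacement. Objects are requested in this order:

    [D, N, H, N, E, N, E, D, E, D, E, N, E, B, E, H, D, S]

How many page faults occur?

9

D → miss, frames [D]
N → miss, frames [D, N]
H → miss, frames [D, N, H]
N → hit
E → miss, evict D, frames [H, N, E]
N → hit
E → hit
D → miss, evict H, frames [N, E, D]
E → hit
D → hit
E → hit
N → hit
E → hit
B → miss, evict D, frames [N, E, B]
E → hit
H → miss, evict N, frames [B, E, H]
D → miss, evict B, frames [E, H, D]
S → miss, evict E, frames [H, D, S]
Page faults: 9.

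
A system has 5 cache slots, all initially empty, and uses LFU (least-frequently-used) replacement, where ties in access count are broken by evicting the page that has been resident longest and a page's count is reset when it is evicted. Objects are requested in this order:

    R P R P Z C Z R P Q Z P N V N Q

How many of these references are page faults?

R → miss, frames (R)
P → miss, frames (R P)
R → hit
P → hit
Z → miss, frames (R P Z)
C → miss, frames (R P Z C)
Z → hit
R → hit
P → hit
Q → miss, frames (R P Z C Q)
Z → hit
P → hit
N → miss, evict C, frames (R P Z Q N)
V → miss, evict Q, frames (R P Z N V)
N → hit
Q → miss, evict V, frames (R P Z N Q)
Page faults: 8.

8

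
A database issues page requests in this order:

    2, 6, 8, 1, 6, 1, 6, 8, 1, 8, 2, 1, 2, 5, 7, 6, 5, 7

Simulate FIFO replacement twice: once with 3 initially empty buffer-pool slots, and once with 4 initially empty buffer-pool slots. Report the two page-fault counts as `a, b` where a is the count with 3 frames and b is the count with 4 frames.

3 frames: F F F F . . . . . . F . . F F F . . → 8 faults.
4 frames: F F F F . . . . . . . . . F F F . . → 7 faults.
7 < 8: adding a frame reduced faults, as is typical.

8, 7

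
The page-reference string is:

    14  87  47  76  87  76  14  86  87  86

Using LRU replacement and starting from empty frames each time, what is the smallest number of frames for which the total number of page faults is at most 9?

f=1: 10 faults
f=2: 8 faults
f=3: 7 faults
f=4: 5 faults
f=5: 5 faults
Smallest f with faults ≤ 9 is 2.

2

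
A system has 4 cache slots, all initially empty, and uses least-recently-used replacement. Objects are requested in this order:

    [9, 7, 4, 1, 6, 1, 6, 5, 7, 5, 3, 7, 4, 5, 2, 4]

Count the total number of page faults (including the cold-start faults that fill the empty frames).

10

9: fault, frames [9]
7: fault, frames [9, 7]
4: fault, frames [9, 7, 4]
1: fault, frames [9, 7, 4, 1]
6: fault, evict 9, frames [7, 4, 1, 6]
1: hit
6: hit
5: fault, evict 7, frames [4, 1, 6, 5]
7: fault, evict 4, frames [1, 6, 5, 7]
5: hit
3: fault, evict 1, frames [6, 7, 5, 3]
7: hit
4: fault, evict 6, frames [5, 3, 7, 4]
5: hit
2: fault, evict 3, frames [7, 4, 5, 2]
4: hit
Page faults: 10.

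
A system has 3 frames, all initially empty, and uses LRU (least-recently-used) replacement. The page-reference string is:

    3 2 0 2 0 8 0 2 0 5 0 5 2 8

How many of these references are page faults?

6

3: fault, frames (3)
2: fault, frames (3 2)
0: fault, frames (3 2 0)
2: hit
0: hit
8: fault, evict 3, frames (2 0 8)
0: hit
2: hit
0: hit
5: fault, evict 8, frames (2 0 5)
0: hit
5: hit
2: hit
8: fault, evict 0, frames (5 2 8)
Page faults: 6.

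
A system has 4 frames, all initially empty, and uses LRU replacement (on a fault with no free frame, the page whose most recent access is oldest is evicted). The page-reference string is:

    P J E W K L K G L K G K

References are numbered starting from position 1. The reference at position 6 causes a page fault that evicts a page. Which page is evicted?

pos 1: P: miss, frames [P]
pos 2: J: miss, frames [P, J]
pos 3: E: miss, frames [P, J, E]
pos 4: W: miss, frames [P, J, E, W]
pos 5: K: miss, evict P, frames [J, E, W, K]
pos 6: L: miss, evict J, frames [E, W, K, L]
At position 6, page J is evicted.

J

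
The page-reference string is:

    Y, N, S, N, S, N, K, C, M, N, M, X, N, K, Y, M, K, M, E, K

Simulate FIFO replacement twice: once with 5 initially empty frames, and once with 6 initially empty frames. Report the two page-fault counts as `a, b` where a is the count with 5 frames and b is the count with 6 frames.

11, 9

5 frames: F F F . . . F F F . . F F . F . F . F . → 11 faults.
6 frames: F F F . . . F F F . . F . . F . . . F . → 9 faults.
9 < 11: adding a frame reduced faults, as is typical.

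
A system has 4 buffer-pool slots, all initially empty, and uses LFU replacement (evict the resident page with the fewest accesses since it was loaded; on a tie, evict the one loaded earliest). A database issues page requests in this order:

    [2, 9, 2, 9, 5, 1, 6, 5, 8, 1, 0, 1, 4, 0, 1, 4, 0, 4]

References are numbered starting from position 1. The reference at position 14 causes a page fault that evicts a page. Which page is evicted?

4

pos 1: 2: fault, frames {2}
pos 2: 9: fault, frames {2,9}
pos 3: 2: hit
pos 4: 9: hit
pos 5: 5: fault, frames {2,9,5}
pos 6: 1: fault, frames {2,9,5,1}
pos 7: 6: fault, evict 5, frames {2,9,1,6}
pos 8: 5: fault, evict 1, frames {2,9,6,5}
pos 9: 8: fault, evict 6, frames {2,9,5,8}
pos 10: 1: fault, evict 5, frames {2,9,8,1}
pos 11: 0: fault, evict 8, frames {2,9,1,0}
pos 12: 1: hit
pos 13: 4: fault, evict 0, frames {2,9,1,4}
pos 14: 0: fault, evict 4, frames {2,9,1,0}
At position 14, page 4 is evicted.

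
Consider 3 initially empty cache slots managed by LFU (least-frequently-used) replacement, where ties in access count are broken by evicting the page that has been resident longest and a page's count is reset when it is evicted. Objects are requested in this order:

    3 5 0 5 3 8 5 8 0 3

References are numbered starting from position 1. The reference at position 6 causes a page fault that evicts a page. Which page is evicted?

pos 1: 3 → miss, frames [3]
pos 2: 5 → miss, frames [3, 5]
pos 3: 0 → miss, frames [3, 5, 0]
pos 4: 5 → hit
pos 5: 3 → hit
pos 6: 8 → miss, evict 0, frames [3, 5, 8]
At position 6, page 0 is evicted.

0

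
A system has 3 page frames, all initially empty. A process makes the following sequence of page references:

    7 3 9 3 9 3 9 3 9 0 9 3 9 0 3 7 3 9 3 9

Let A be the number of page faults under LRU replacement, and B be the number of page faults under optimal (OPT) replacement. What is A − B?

1

Under LRU: F F F . . . . . . F . . . . . F . F . . → 6 faults.
Under OPT: F F F . . . . . . F . . . . . F . . . . → 5 faults.
A − B = 6 − 5 = 1.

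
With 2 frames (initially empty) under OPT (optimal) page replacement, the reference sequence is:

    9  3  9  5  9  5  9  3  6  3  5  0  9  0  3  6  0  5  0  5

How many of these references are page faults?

11

9 → miss, frames [9]
3 → miss, frames [9, 3]
9 → hit
5 → miss, evict 3, frames [9, 5]
9 → hit
5 → hit
9 → hit
3 → miss, evict 9, frames [5, 3]
6 → miss, evict 5, frames [3, 6]
3 → hit
5 → miss, evict 6, frames [3, 5]
0 → miss, evict 5, frames [3, 0]
9 → miss, evict 3, frames [0, 9]
0 → hit
3 → miss, evict 9, frames [0, 3]
6 → miss, evict 3, frames [0, 6]
0 → hit
5 → miss, evict 6, frames [0, 5]
0 → hit
5 → hit
Page faults: 11.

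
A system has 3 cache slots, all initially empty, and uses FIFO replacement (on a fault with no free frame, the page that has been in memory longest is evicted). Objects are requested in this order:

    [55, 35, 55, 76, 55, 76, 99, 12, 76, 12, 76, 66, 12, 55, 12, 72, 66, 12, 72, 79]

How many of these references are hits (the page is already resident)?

55 -> miss, frames {55}
35 -> miss, frames {55,35}
55 -> hit
76 -> miss, frames {55,35,76}
55 -> hit
76 -> hit
99 -> miss, evict 55, frames {35,76,99}
12 -> miss, evict 35, frames {76,99,12}
76 -> hit
12 -> hit
76 -> hit
66 -> miss, evict 76, frames {99,12,66}
12 -> hit
55 -> miss, evict 99, frames {12,66,55}
12 -> hit
72 -> miss, evict 12, frames {66,55,72}
66 -> hit
12 -> miss, evict 66, frames {55,72,12}
72 -> hit
79 -> miss, evict 55, frames {72,12,79}
Hits: 10.

10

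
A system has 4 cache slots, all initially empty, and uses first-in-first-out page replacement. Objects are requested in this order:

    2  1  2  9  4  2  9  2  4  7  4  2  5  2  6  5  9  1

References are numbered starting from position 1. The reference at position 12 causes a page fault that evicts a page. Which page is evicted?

pos 1: 2: fault, frames (2)
pos 2: 1: fault, frames (2 1)
pos 3: 2: hit
pos 4: 9: fault, frames (2 1 9)
pos 5: 4: fault, frames (2 1 9 4)
pos 6: 2: hit
pos 7: 9: hit
pos 8: 2: hit
pos 9: 4: hit
pos 10: 7: fault, evict 2, frames (1 9 4 7)
pos 11: 4: hit
pos 12: 2: fault, evict 1, frames (9 4 7 2)
At position 12, page 1 is evicted.

1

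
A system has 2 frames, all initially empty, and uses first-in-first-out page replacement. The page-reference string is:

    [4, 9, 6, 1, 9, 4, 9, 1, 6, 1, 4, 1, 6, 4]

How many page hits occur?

4 → fault, frames [4]
9 → fault, frames [4, 9]
6 → fault, evict 4, frames [9, 6]
1 → fault, evict 9, frames [6, 1]
9 → fault, evict 6, frames [1, 9]
4 → fault, evict 1, frames [9, 4]
9 → hit
1 → fault, evict 9, frames [4, 1]
6 → fault, evict 4, frames [1, 6]
1 → hit
4 → fault, evict 1, frames [6, 4]
1 → fault, evict 6, frames [4, 1]
6 → fault, evict 4, frames [1, 6]
4 → fault, evict 1, frames [6, 4]
Hits: 2.

2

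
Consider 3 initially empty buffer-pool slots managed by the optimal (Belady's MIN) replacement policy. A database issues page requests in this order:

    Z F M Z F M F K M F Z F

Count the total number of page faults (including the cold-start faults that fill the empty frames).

Z → fault, frames (Z)
F → fault, frames (Z F)
M → fault, frames (Z F M)
Z → hit
F → hit
M → hit
F → hit
K → fault, evict Z, frames (F M K)
M → hit
F → hit
Z → fault, evict K, frames (F M Z)
F → hit
Page faults: 5.

5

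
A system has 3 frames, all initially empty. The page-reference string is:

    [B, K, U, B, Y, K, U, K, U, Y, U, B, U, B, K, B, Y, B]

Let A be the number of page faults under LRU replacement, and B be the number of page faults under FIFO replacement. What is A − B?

Under LRU: F F F . F F F . . . . F . . F . F . → 9 faults.
Under FIFO: F F F . F . . . . . . F . . F . . . → 6 faults.
A − B = 9 − 6 = 3.

3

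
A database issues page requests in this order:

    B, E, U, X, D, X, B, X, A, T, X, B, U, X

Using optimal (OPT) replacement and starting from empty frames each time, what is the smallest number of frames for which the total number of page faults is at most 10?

f=1: 14 faults
f=2: 10 faults
f=3: 8 faults
f=4: 7 faults
f=5: 7 faults
f=6: 7 faults
f=7: 7 faults
Smallest f with faults ≤ 10 is 2.

2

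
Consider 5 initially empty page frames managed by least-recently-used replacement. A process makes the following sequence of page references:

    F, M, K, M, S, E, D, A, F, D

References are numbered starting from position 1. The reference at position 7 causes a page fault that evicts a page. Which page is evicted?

F

pos 1: F: miss, frames (F)
pos 2: M: miss, frames (F M)
pos 3: K: miss, frames (F M K)
pos 4: M: hit
pos 5: S: miss, frames (F K M S)
pos 6: E: miss, frames (F K M S E)
pos 7: D: miss, evict F, frames (K M S E D)
At position 7, page F is evicted.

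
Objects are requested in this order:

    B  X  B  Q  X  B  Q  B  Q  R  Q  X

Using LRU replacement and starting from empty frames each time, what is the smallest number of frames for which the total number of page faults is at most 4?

f=1: 12 faults
f=2: 8 faults
f=3: 5 faults
f=4: 4 faults
Smallest f with faults ≤ 4 is 4.

4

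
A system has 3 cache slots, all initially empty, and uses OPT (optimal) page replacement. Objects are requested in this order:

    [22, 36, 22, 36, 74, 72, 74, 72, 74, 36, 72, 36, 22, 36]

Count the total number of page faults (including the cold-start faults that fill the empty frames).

5

22 -> fault, frames (22)
36 -> fault, frames (22 36)
22 -> hit
36 -> hit
74 -> fault, frames (22 36 74)
72 -> fault, evict 22, frames (36 74 72)
74 -> hit
72 -> hit
74 -> hit
36 -> hit
72 -> hit
36 -> hit
22 -> fault, evict 72, frames (36 74 22)
36 -> hit
Page faults: 5.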